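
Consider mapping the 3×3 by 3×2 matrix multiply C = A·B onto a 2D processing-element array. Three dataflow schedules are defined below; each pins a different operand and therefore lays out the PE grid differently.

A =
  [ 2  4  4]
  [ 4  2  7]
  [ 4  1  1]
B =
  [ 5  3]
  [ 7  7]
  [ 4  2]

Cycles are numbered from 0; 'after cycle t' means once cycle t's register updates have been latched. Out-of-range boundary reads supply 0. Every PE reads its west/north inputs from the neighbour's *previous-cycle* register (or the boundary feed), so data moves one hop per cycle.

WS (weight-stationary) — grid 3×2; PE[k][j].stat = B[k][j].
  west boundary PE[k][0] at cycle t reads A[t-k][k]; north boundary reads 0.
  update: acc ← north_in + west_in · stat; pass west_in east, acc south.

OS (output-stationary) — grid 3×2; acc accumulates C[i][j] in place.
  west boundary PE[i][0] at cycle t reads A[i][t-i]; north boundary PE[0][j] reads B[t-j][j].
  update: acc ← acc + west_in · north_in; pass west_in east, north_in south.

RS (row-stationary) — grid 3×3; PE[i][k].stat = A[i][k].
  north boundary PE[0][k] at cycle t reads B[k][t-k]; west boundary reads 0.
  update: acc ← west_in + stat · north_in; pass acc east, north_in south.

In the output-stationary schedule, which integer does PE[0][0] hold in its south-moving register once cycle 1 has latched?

register = 7

Tracing OS — 3×2 array, target PE[0][0]:
  cycle 0: PE[0][0] → acc 10, east 2, south 5
  cycle 1: PE[0][0] → acc 38, east 4, south 7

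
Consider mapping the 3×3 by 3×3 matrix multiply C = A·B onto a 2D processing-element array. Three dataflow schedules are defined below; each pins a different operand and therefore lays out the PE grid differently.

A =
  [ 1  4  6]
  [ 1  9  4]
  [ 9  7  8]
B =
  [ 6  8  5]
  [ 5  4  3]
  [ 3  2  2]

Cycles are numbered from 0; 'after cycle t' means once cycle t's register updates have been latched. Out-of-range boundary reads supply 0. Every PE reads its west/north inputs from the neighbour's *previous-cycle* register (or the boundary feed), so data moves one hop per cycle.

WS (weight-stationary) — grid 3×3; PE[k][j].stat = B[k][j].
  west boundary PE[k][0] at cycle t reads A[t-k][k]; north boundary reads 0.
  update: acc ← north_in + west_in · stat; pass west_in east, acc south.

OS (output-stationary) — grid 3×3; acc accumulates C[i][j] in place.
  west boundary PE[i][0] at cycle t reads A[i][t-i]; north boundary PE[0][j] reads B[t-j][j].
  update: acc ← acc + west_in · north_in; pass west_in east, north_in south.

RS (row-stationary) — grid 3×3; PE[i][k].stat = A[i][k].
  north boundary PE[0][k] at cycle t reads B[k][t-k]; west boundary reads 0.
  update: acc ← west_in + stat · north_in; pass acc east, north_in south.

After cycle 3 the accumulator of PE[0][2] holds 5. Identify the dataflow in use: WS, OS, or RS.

Under WS (3×3), PE[0][2]:
  step 0 · PE0,2: acc=0; fwd→0 fwd↓0
  step 1 · PE0,2: acc=0; fwd→0 fwd↓0
  step 2 · PE0,2: acc=5; fwd→1 fwd↓5
  step 3 · PE0,2: acc=5; fwd→1 fwd↓5
Under OS (3×3), PE[0][2]:
  step 0 · PE0,2: acc=0; fwd→0 fwd↓0
  step 1 · PE0,2: acc=0; fwd→0 fwd↓0
  step 2 · PE0,2: acc=5; fwd→1 fwd↓5
  step 3 · PE0,2: acc=17; fwd→4 fwd↓3
Under RS (3×3), PE[0][2]:
  step 0 · PE0,2: acc=0; fwd→0 fwd↓0
  step 1 · PE0,2: acc=0; fwd→0 fwd↓0
  step 2 · PE0,2: acc=44; fwd→44 fwd↓3
  step 3 · PE0,2: acc=36; fwd→36 fwd↓2

dataflow = WS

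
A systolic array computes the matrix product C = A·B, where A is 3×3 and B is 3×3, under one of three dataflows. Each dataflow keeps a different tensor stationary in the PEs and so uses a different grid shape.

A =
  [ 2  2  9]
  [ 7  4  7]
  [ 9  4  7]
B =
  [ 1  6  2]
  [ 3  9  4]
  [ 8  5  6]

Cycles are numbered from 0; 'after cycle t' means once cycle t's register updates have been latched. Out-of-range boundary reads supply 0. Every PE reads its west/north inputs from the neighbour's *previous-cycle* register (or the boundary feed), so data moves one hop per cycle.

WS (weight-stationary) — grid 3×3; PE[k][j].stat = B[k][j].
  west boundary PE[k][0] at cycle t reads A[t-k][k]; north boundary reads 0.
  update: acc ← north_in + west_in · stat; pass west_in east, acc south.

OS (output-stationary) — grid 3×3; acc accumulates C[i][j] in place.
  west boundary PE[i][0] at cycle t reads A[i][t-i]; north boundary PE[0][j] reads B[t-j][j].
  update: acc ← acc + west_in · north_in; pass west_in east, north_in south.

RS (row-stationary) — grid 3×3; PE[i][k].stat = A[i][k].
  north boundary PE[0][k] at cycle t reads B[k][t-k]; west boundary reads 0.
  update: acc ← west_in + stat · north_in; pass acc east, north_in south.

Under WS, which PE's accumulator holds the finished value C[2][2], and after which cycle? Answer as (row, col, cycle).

(row, col, cycle) = (2, 2, 6)

Under WS, C[2][2] lands at PE[2][2]:
  [0] (2,2) acc=0 (h:0 v:0)
  [1] (2,2) acc=0 (h:0 v:0)
  [2] (2,2) acc=0 (h:0 v:0)
  [3] (2,2) acc=0 (h:0 v:0)
  [4] (2,2) acc=66 (h:9 v:66)
  [5] (2,2) acc=72 (h:7 v:72)
  [6] (2,2) acc=76 (h:7 v:76)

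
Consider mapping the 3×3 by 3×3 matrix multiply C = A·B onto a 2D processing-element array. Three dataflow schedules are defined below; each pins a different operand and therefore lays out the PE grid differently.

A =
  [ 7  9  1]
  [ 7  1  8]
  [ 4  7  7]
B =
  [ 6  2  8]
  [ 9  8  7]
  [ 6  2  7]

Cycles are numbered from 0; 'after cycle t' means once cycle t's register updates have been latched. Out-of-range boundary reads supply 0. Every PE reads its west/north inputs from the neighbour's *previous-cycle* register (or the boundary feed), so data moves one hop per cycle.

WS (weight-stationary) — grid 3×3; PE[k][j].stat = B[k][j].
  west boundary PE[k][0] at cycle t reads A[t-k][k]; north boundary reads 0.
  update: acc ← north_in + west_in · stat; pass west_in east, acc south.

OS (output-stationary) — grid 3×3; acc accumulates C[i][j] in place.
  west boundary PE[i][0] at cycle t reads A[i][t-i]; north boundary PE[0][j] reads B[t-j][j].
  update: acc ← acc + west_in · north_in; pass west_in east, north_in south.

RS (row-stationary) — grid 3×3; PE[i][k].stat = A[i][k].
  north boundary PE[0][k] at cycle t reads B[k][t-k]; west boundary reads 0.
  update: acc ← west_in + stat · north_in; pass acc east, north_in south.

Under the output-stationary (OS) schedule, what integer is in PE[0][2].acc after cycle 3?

Tracing OS — 3×3 array, target PE[0][2]:
  step 0 · PE0,1: acc=0; fwd→0 fwd↓0
  step 0 · PE0,2: acc=0; fwd→0 fwd↓0
  step 1 · PE0,1: acc=14; fwd→7 fwd↓2
  step 1 · PE0,2: acc=0; fwd→0 fwd↓0
  step 2 · PE0,1: acc=86; fwd→9 fwd↓8
  step 2 · PE0,2: acc=56; fwd→7 fwd↓8
  step 3 · PE0,1: acc=88; fwd→1 fwd↓2
  step 3 · PE0,2: acc=119; fwd→9 fwd↓7

PE[0][2].acc = 119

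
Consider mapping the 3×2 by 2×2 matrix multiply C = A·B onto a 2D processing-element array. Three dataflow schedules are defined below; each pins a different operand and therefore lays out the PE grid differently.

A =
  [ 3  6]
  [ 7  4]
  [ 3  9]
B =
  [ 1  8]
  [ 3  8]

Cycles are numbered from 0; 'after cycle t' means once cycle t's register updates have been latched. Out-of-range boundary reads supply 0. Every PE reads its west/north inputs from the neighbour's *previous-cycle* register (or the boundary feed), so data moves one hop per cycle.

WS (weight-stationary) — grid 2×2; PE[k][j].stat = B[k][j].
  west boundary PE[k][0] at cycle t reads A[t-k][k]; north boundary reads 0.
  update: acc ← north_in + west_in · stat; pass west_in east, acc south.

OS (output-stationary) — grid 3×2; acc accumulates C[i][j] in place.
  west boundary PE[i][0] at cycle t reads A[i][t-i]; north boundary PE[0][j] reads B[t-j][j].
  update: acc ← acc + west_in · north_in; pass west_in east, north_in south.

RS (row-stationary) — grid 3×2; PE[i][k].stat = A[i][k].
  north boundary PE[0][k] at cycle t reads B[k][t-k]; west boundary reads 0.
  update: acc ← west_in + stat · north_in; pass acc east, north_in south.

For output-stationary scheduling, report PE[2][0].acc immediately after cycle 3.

PE[2][0].acc = 30

OS on a 3×2 grid — tracing PE[2][0] and its feeders:
  after 0 — PE[1][0] acc=0, pass-E 0, pass-S 0
  after 0 — PE[2][0] acc=0, pass-E 0, pass-S 0
  after 1 — PE[1][0] acc=7, pass-E 7, pass-S 1
  after 1 — PE[2][0] acc=0, pass-E 0, pass-S 0
  after 2 — PE[1][0] acc=19, pass-E 4, pass-S 3
  after 2 — PE[2][0] acc=3, pass-E 3, pass-S 1
  after 3 — PE[1][0] acc=19, pass-E 0, pass-S 0
  after 3 — PE[2][0] acc=30, pass-E 9, pass-S 3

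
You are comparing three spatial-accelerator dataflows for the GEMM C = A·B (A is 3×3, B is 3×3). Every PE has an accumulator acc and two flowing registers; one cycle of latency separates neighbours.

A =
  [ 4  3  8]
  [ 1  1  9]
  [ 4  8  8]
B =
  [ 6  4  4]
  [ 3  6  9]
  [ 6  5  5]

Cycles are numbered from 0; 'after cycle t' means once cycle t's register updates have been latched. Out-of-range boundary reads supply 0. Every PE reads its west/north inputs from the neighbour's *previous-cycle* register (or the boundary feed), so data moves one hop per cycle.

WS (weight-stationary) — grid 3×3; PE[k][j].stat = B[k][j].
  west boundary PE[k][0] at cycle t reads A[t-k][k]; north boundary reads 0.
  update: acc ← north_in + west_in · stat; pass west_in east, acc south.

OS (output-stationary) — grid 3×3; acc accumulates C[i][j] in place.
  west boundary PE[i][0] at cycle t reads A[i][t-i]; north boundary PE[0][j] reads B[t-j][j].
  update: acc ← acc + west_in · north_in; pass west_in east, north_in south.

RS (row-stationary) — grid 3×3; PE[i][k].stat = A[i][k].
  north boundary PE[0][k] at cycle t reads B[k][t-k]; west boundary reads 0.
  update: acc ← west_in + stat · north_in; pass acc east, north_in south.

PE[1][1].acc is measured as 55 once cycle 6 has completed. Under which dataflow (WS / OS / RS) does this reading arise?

dataflow = OS

— WS: 3×3; PE[1][1] trace:
  step 0 · PE1,1: acc=0; fwd→0 fwd↓0
  step 1 · PE1,1: acc=0; fwd→0 fwd↓0
  step 2 · PE1,1: acc=34; fwd→3 fwd↓34
  step 3 · PE1,1: acc=10; fwd→1 fwd↓10
  step 4 · PE1,1: acc=64; fwd→8 fwd↓64
  step 5 · PE1,1: acc=0; fwd→0 fwd↓0
  step 6 · PE1,1: acc=0; fwd→0 fwd↓0
— OS: 3×3; PE[1][1] trace:
  step 0 · PE1,1: acc=0; fwd→0 fwd↓0
  step 1 · PE1,1: acc=0; fwd→0 fwd↓0
  step 2 · PE1,1: acc=4; fwd→1 fwd↓4
  step 3 · PE1,1: acc=10; fwd→1 fwd↓6
  step 4 · PE1,1: acc=55; fwd→9 fwd↓5
  step 5 · PE1,1: acc=55; fwd→0 fwd↓0
  step 6 · PE1,1: acc=55; fwd→0 fwd↓0
— RS: 3×3; PE[1][1] trace:
  step 0 · PE1,1: acc=0; fwd→0 fwd↓0
  step 1 · PE1,1: acc=0; fwd→0 fwd↓0
  step 2 · PE1,1: acc=9; fwd→9 fwd↓3
  step 3 · PE1,1: acc=10; fwd→10 fwd↓6
  step 4 · PE1,1: acc=13; fwd→13 fwd↓9
  step 5 · PE1,1: acc=0; fwd→0 fwd↓0
  step 6 · PE1,1: acc=0; fwd→0 fwd↓0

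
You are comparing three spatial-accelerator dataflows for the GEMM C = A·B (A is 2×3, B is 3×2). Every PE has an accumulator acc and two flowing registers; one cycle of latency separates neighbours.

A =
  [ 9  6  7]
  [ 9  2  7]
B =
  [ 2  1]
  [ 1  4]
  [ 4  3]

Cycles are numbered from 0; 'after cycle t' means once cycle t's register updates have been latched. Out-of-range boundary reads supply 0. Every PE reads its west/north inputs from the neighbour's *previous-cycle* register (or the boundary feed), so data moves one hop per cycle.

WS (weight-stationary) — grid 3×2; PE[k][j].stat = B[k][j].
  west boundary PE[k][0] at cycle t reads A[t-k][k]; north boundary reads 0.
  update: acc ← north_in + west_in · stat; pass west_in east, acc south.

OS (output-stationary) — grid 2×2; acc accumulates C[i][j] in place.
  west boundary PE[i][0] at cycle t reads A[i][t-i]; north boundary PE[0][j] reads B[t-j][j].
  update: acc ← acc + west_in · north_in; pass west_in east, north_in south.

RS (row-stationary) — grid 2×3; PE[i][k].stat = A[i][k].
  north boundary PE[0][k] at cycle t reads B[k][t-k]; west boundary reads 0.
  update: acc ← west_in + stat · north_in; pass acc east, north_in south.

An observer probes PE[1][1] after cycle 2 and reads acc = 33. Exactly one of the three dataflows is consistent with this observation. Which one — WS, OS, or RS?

WS [3×2] PE[1][1] across cycles:
  @0  [1,1]  acc 0  |  →0  ↓0
  @1  [1,1]  acc 0  |  →0  ↓0
  @2  [1,1]  acc 33  |  →6  ↓33
OS [2×2] PE[1][1] across cycles:
  @0  [1,1]  acc 0  |  →0  ↓0
  @1  [1,1]  acc 0  |  →0  ↓0
  @2  [1,1]  acc 9  |  →9  ↓1
RS [2×3] PE[1][1] across cycles:
  @0  [1,1]  acc 0  |  →0  ↓0
  @1  [1,1]  acc 0  |  →0  ↓0
  @2  [1,1]  acc 20  |  →20  ↓1

dataflow = WS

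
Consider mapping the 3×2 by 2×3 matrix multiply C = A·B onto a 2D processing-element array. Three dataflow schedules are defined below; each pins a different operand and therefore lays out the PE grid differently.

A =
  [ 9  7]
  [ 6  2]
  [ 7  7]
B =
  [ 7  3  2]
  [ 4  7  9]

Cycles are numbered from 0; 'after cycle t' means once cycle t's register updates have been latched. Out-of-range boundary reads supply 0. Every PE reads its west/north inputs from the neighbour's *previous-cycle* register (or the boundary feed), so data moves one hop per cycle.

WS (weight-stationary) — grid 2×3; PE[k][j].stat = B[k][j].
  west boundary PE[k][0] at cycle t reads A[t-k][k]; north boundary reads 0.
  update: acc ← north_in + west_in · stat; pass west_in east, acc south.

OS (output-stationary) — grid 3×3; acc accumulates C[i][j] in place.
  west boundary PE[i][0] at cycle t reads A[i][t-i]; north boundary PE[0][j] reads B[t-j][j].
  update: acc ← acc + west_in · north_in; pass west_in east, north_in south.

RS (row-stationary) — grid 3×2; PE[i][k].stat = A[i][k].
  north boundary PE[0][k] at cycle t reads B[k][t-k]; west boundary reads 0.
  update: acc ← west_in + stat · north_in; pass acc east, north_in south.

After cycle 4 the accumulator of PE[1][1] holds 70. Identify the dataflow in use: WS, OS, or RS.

dataflow = WS

— WS: 2×3; PE[1][1] trace:
  0: (1,1).acc=0  regs=<0,0>
  1: (1,1).acc=0  regs=<0,0>
  2: (1,1).acc=76  regs=<7,76>
  3: (1,1).acc=32  regs=<2,32>
  4: (1,1).acc=70  regs=<7,70>
— OS: 3×3; PE[1][1] trace:
  0: (1,1).acc=0  regs=<0,0>
  1: (1,1).acc=0  regs=<0,0>
  2: (1,1).acc=18  regs=<6,3>
  3: (1,1).acc=32  regs=<2,7>
  4: (1,1).acc=32  regs=<0,0>
— RS: 3×2; PE[1][1] trace:
  0: (1,1).acc=0  regs=<0,0>
  1: (1,1).acc=0  regs=<0,0>
  2: (1,1).acc=50  regs=<50,4>
  3: (1,1).acc=32  regs=<32,7>
  4: (1,1).acc=30  regs=<30,9>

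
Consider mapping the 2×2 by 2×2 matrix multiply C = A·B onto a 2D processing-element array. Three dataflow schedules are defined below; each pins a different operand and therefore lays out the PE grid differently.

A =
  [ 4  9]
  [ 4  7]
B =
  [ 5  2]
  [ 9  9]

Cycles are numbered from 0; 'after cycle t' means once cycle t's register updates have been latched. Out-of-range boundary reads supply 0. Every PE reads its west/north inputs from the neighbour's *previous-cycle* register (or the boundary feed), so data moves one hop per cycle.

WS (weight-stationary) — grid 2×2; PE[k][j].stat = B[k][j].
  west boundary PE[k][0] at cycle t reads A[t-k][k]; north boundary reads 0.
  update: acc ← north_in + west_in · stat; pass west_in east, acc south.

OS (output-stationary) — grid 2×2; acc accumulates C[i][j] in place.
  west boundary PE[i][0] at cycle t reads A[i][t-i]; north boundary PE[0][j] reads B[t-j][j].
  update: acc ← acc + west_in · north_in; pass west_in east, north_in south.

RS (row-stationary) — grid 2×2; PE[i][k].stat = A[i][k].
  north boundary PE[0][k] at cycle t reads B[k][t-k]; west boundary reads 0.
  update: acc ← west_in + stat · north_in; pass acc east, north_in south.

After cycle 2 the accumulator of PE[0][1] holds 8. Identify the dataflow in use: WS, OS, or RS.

dataflow = WS

WS (2×2 grid), PE[0][1]:
  c0 r0c1: 0 / 0 / 0
  c1 r0c1: 8 / 4 / 8
  c2 r0c1: 8 / 4 / 8
OS (2×2 grid), PE[0][1]:
  c0 r0c1: 0 / 0 / 0
  c1 r0c1: 8 / 4 / 2
  c2 r0c1: 89 / 9 / 9
RS (2×2 grid), PE[0][1]:
  c0 r0c1: 0 / 0 / 0
  c1 r0c1: 101 / 101 / 9
  c2 r0c1: 89 / 89 / 9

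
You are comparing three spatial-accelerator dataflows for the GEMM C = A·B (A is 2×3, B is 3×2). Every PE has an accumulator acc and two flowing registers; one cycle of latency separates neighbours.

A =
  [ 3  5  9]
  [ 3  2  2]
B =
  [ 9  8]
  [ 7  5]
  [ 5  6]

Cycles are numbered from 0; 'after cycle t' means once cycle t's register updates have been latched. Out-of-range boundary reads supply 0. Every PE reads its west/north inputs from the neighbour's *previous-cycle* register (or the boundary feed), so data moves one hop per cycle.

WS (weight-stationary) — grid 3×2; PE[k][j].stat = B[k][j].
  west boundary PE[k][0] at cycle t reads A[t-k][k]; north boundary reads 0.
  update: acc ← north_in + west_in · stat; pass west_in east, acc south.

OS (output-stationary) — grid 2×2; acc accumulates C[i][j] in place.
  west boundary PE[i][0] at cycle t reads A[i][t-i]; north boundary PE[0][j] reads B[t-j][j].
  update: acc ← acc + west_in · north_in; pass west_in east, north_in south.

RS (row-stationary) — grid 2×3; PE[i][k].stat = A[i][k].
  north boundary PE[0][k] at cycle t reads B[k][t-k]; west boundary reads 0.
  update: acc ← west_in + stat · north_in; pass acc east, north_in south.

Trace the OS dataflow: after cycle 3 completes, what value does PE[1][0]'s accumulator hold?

OS (2×2). Following PE[1][0] plus its west/north inputs:
  0: (0,0).acc=27  regs=<3,9>
  0: (1,0).acc=0  regs=<0,0>
  1: (0,0).acc=62  regs=<5,7>
  1: (1,0).acc=27  regs=<3,9>
  2: (0,0).acc=107  regs=<9,5>
  2: (1,0).acc=41  regs=<2,7>
  3: (0,0).acc=107  regs=<0,0>
  3: (1,0).acc=51  regs=<2,5>

PE[1][0].acc = 51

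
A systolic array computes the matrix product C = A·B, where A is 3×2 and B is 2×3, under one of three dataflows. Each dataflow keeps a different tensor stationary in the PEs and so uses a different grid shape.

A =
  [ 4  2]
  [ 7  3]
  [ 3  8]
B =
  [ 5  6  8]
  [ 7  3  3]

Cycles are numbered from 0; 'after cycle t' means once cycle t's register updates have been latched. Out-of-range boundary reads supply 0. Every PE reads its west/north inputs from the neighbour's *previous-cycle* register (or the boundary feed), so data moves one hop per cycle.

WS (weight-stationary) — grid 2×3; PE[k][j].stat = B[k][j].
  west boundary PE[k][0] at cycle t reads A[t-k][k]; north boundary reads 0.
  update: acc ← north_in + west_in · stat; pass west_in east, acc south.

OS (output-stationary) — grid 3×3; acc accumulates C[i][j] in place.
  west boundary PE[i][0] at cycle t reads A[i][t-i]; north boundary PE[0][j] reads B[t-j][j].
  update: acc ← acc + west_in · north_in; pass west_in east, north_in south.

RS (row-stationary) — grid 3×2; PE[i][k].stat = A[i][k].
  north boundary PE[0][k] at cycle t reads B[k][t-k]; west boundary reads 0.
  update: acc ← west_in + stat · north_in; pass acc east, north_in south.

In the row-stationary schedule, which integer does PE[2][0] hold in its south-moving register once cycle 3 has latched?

register = 6

RS on a 3×2 grid — tracing PE[2][0] and its feeders:
  cycle 0: PE[1][0] → acc 0, east 0, south 0
  cycle 0: PE[2][0] → acc 0, east 0, south 0
  cycle 1: PE[1][0] → acc 35, east 35, south 5
  cycle 1: PE[2][0] → acc 0, east 0, south 0
  cycle 2: PE[1][0] → acc 42, east 42, south 6
  cycle 2: PE[2][0] → acc 15, east 15, south 5
  cycle 3: PE[1][0] → acc 56, east 56, south 8
  cycle 3: PE[2][0] → acc 18, east 18, south 6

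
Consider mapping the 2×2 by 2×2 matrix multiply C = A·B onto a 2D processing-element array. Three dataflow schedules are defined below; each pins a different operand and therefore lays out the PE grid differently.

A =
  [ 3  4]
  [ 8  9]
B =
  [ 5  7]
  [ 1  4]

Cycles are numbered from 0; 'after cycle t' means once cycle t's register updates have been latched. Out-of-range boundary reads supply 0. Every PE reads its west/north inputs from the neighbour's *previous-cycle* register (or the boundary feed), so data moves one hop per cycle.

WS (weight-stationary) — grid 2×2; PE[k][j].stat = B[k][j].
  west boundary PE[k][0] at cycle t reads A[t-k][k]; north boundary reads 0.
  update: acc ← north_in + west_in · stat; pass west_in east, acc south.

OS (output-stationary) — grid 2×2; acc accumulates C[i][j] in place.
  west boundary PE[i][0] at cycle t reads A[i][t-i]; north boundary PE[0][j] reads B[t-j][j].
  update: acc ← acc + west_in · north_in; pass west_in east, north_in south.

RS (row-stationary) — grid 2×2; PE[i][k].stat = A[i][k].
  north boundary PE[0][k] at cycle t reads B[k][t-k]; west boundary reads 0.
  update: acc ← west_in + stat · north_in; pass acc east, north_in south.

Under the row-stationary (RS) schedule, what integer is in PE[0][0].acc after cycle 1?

RS (2×2). Following PE[0][0] plus its west/north inputs:
  c0 r0c0: 15 / 15 / 5
  c1 r0c0: 21 / 21 / 7

PE[0][0].acc = 21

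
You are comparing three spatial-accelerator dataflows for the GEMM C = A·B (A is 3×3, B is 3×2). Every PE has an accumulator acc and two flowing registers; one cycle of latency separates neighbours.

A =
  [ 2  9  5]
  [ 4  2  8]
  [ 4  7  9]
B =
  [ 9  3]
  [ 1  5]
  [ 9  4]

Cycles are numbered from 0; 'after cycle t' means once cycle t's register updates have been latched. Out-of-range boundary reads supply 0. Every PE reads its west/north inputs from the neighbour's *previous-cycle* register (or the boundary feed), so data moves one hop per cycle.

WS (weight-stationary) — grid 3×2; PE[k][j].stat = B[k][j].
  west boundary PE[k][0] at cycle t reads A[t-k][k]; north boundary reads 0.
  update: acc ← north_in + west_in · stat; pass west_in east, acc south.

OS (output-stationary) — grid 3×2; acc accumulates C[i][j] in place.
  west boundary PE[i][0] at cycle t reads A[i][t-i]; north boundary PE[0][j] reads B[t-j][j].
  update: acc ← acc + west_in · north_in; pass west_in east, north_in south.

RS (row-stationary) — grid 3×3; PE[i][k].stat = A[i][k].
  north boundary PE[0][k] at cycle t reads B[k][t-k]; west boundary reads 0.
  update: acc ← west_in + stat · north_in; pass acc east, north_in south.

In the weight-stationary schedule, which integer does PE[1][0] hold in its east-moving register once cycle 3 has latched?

register = 7

WS on a 3×2 grid — tracing PE[1][0] and its feeders:
  0: (0,0).acc=18  regs=<2,18>
  0: (1,0).acc=0  regs=<0,0>
  1: (0,0).acc=36  regs=<4,36>
  1: (1,0).acc=27  regs=<9,27>
  2: (0,0).acc=36  regs=<4,36>
  2: (1,0).acc=38  regs=<2,38>
  3: (0,0).acc=0  regs=<0,0>
  3: (1,0).acc=43  regs=<7,43>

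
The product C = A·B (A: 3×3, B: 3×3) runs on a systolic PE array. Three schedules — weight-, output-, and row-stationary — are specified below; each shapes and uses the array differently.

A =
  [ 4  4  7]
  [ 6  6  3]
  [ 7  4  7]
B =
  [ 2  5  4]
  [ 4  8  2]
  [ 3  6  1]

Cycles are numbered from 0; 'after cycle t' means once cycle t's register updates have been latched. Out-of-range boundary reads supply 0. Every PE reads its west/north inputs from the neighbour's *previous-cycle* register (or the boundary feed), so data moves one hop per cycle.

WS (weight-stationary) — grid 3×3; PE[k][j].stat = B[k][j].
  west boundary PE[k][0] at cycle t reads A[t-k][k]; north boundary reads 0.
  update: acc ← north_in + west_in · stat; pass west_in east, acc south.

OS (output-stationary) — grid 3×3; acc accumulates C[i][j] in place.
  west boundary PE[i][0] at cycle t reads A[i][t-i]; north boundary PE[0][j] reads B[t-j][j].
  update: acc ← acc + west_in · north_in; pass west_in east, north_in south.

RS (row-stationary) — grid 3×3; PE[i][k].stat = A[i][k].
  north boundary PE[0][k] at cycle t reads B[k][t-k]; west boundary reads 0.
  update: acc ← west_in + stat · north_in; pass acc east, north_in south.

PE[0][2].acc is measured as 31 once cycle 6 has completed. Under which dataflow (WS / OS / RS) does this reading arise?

WS [3×3] PE[0][2] across cycles:
  after 0 — PE[0][2] acc=0, pass-E 0, pass-S 0
  after 1 — PE[0][2] acc=0, pass-E 0, pass-S 0
  after 2 — PE[0][2] acc=16, pass-E 4, pass-S 16
  after 3 — PE[0][2] acc=24, pass-E 6, pass-S 24
  after 4 — PE[0][2] acc=28, pass-E 7, pass-S 28
  after 5 — PE[0][2] acc=0, pass-E 0, pass-S 0
  after 6 — PE[0][2] acc=0, pass-E 0, pass-S 0
OS [3×3] PE[0][2] across cycles:
  after 0 — PE[0][2] acc=0, pass-E 0, pass-S 0
  after 1 — PE[0][2] acc=0, pass-E 0, pass-S 0
  after 2 — PE[0][2] acc=16, pass-E 4, pass-S 4
  after 3 — PE[0][2] acc=24, pass-E 4, pass-S 2
  after 4 — PE[0][2] acc=31, pass-E 7, pass-S 1
  after 5 — PE[0][2] acc=31, pass-E 0, pass-S 0
  after 6 — PE[0][2] acc=31, pass-E 0, pass-S 0
RS [3×3] PE[0][2] across cycles:
  after 0 — PE[0][2] acc=0, pass-E 0, pass-S 0
  after 1 — PE[0][2] acc=0, pass-E 0, pass-S 0
  after 2 — PE[0][2] acc=45, pass-E 45, pass-S 3
  after 3 — PE[0][2] acc=94, pass-E 94, pass-S 6
  after 4 — PE[0][2] acc=31, pass-E 31, pass-S 1
  after 5 — PE[0][2] acc=0, pass-E 0, pass-S 0
  after 6 — PE[0][2] acc=0, pass-E 0, pass-S 0

dataflow = OS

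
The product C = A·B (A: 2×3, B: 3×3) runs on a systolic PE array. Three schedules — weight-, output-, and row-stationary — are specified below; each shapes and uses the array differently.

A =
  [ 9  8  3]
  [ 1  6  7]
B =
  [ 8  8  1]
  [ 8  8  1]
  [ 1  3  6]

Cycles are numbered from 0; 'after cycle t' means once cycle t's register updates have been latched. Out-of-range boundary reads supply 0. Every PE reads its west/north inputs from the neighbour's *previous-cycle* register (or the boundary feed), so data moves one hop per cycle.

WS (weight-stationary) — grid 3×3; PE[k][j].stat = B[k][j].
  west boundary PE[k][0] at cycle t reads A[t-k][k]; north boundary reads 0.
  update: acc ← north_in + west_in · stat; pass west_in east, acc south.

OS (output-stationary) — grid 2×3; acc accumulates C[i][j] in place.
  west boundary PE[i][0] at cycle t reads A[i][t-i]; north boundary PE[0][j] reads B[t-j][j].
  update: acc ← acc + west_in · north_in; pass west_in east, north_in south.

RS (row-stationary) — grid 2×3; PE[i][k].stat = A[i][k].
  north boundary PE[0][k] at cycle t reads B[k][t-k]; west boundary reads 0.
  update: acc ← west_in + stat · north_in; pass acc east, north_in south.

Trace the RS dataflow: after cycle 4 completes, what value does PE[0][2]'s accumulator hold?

PE[0][2].acc = 35

RS 2×3: PE[0][2] cycle-by-cycle (with neighbour feeds):
  @0  [0,1]  acc 0  |  →0  ↓0
  @0  [0,2]  acc 0  |  →0  ↓0
  @1  [0,1]  acc 136  |  →136  ↓8
  @1  [0,2]  acc 0  |  →0  ↓0
  @2  [0,1]  acc 136  |  →136  ↓8
  @2  [0,2]  acc 139  |  →139  ↓1
  @3  [0,1]  acc 17  |  →17  ↓1
  @3  [0,2]  acc 145  |  →145  ↓3
  @4  [0,1]  acc 0  |  →0  ↓0
  @4  [0,2]  acc 35  |  →35  ↓6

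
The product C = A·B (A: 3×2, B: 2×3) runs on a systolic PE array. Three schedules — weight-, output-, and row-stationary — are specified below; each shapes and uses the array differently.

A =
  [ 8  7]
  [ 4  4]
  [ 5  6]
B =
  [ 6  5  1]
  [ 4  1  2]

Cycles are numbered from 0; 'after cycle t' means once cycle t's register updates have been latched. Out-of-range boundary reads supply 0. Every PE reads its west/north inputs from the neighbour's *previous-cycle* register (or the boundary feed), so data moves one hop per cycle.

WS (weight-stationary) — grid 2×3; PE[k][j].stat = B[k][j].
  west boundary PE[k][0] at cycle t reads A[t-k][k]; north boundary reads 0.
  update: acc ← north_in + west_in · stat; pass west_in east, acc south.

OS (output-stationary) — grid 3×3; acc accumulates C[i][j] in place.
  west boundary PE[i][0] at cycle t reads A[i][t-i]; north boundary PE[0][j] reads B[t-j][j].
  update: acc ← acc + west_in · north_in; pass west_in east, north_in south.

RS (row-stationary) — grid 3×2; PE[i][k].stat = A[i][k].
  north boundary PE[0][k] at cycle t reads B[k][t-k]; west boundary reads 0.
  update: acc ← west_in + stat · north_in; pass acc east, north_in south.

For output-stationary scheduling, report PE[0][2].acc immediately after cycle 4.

PE[0][2].acc = 22

OS (3×3). Following PE[0][2] plus its west/north inputs:
  @0  [0,1]  acc 0  |  →0  ↓0
  @0  [0,2]  acc 0  |  →0  ↓0
  @1  [0,1]  acc 40  |  →8  ↓5
  @1  [0,2]  acc 0  |  →0  ↓0
  @2  [0,1]  acc 47  |  →7  ↓1
  @2  [0,2]  acc 8  |  →8  ↓1
  @3  [0,1]  acc 47  |  →0  ↓0
  @3  [0,2]  acc 22  |  →7  ↓2
  @4  [0,1]  acc 47  |  →0  ↓0
  @4  [0,2]  acc 22  |  →0  ↓0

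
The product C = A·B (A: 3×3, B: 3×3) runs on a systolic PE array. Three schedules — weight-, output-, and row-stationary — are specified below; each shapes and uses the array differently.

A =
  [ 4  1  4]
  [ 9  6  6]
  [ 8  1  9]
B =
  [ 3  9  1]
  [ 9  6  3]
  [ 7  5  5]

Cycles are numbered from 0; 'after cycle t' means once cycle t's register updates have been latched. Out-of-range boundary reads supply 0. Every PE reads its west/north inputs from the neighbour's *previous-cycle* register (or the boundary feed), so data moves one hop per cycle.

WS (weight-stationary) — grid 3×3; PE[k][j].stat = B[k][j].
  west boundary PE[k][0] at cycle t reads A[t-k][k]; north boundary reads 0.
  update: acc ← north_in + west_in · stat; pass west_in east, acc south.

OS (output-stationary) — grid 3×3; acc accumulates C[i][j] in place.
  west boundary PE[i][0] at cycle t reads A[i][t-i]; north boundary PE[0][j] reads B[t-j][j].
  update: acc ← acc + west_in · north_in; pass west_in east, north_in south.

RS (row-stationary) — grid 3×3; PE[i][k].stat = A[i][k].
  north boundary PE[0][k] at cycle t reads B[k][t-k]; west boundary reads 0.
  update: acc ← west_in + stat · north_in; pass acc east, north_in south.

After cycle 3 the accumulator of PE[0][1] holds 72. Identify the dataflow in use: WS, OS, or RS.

dataflow = WS

Under WS (3×3), PE[0][1]:
  [0] (0,1) acc=0 (h:0 v:0)
  [1] (0,1) acc=36 (h:4 v:36)
  [2] (0,1) acc=81 (h:9 v:81)
  [3] (0,1) acc=72 (h:8 v:72)
Under OS (3×3), PE[0][1]:
  [0] (0,1) acc=0 (h:0 v:0)
  [1] (0,1) acc=36 (h:4 v:9)
  [2] (0,1) acc=42 (h:1 v:6)
  [3] (0,1) acc=62 (h:4 v:5)
Under RS (3×3), PE[0][1]:
  [0] (0,1) acc=0 (h:0 v:0)
  [1] (0,1) acc=21 (h:21 v:9)
  [2] (0,1) acc=42 (h:42 v:6)
  [3] (0,1) acc=7 (h:7 v:3)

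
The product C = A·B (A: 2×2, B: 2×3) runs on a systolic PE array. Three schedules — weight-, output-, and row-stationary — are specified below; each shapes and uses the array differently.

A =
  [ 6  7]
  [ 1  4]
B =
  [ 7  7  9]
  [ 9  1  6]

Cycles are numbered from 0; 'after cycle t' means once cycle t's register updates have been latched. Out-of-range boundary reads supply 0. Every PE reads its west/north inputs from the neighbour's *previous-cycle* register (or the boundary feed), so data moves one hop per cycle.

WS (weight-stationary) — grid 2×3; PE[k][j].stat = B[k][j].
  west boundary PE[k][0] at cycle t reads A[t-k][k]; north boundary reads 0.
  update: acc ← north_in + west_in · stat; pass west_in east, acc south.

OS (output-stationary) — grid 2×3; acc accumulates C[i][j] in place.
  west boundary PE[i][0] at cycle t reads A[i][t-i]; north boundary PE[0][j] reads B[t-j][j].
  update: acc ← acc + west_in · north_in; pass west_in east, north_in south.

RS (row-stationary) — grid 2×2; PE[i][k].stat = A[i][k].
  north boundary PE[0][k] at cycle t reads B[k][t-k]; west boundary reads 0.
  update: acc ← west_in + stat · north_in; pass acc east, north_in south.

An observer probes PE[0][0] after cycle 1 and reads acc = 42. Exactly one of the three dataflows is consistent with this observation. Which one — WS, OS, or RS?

Under WS (2×3), PE[0][0]:
  c0 r0c0: 42 / 6 / 42
  c1 r0c0: 7 / 1 / 7
Under OS (2×3), PE[0][0]:
  c0 r0c0: 42 / 6 / 7
  c1 r0c0: 105 / 7 / 9
Under RS (2×2), PE[0][0]:
  c0 r0c0: 42 / 42 / 7
  c1 r0c0: 42 / 42 / 7

dataflow = RS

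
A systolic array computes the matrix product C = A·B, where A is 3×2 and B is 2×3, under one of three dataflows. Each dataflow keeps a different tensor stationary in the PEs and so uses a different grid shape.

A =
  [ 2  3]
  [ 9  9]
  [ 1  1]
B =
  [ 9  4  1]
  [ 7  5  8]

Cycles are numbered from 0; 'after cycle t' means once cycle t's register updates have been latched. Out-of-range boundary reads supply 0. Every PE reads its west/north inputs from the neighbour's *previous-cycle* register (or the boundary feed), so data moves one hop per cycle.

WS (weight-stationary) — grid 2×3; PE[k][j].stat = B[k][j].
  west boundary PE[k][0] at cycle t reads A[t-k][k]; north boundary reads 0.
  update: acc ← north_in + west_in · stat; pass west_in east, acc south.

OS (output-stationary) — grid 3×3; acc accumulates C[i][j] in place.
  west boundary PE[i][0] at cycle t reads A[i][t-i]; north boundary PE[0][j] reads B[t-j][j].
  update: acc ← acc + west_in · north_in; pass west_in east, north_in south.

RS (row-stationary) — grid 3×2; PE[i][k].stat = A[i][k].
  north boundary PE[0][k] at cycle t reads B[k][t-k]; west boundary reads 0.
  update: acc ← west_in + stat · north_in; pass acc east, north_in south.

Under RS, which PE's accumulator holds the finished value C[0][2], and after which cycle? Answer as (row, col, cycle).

(row, col, cycle) = (0, 1, 3)

Under RS, C[0][2] lands at PE[0][1]:
  t=0 PE[0][1]: acc=0 h=0 v=0
  t=1 PE[0][1]: acc=39 h=39 v=7
  t=2 PE[0][1]: acc=23 h=23 v=5
  t=3 PE[0][1]: acc=26 h=26 v=8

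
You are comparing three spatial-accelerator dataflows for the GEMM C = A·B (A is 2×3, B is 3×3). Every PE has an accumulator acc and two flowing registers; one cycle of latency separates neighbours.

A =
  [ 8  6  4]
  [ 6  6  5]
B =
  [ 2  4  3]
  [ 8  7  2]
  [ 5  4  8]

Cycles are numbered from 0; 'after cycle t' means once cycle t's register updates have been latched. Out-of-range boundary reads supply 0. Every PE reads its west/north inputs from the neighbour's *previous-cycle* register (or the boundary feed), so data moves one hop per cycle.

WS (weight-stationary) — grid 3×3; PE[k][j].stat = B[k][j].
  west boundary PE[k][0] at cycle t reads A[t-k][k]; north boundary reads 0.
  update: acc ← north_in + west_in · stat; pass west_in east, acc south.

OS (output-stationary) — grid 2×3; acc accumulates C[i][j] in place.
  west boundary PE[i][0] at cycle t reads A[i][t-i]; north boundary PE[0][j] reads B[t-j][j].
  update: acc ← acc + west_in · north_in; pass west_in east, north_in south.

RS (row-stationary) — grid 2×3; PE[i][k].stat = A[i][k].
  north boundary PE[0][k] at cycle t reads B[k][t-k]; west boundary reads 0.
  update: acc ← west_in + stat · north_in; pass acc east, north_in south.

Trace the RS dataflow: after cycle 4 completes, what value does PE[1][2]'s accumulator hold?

PE[1][2].acc = 86

Tracing RS — 2×3 array, target PE[1][2]:
  cycle 0: PE[0][2] → acc 0, east 0, south 0
  cycle 0: PE[1][1] → acc 0, east 0, south 0
  cycle 0: PE[1][2] → acc 0, east 0, south 0
  cycle 1: PE[0][2] → acc 0, east 0, south 0
  cycle 1: PE[1][1] → acc 0, east 0, south 0
  cycle 1: PE[1][2] → acc 0, east 0, south 0
  cycle 2: PE[0][2] → acc 84, east 84, south 5
  cycle 2: PE[1][1] → acc 60, east 60, south 8
  cycle 2: PE[1][2] → acc 0, east 0, south 0
  cycle 3: PE[0][2] → acc 90, east 90, south 4
  cycle 3: PE[1][1] → acc 66, east 66, south 7
  cycle 3: PE[1][2] → acc 85, east 85, south 5
  cycle 4: PE[0][2] → acc 68, east 68, south 8
  cycle 4: PE[1][1] → acc 30, east 30, south 2
  cycle 4: PE[1][2] → acc 86, east 86, south 4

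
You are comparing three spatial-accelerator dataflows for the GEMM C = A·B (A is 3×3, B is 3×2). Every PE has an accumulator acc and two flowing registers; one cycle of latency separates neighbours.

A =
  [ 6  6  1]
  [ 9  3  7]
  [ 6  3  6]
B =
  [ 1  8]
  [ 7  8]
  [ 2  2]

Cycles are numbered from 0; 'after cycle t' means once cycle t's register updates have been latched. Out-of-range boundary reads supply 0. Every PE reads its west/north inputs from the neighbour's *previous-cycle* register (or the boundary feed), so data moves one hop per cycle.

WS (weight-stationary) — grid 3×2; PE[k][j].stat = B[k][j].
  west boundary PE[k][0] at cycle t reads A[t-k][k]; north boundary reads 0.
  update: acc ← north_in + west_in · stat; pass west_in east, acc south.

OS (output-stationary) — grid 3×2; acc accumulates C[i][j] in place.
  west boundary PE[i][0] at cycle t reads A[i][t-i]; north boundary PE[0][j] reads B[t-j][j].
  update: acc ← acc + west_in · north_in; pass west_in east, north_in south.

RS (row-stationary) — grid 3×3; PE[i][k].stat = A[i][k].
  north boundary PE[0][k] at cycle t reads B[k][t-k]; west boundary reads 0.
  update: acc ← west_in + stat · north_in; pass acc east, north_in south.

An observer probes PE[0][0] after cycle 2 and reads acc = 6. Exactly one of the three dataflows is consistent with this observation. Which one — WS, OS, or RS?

Under WS (3×2), PE[0][0]:
  [0] (0,0) acc=6 (h:6 v:6)
  [1] (0,0) acc=9 (h:9 v:9)
  [2] (0,0) acc=6 (h:6 v:6)
Under OS (3×2), PE[0][0]:
  [0] (0,0) acc=6 (h:6 v:1)
  [1] (0,0) acc=48 (h:6 v:7)
  [2] (0,0) acc=50 (h:1 v:2)
Under RS (3×3), PE[0][0]:
  [0] (0,0) acc=6 (h:6 v:1)
  [1] (0,0) acc=48 (h:48 v:8)
  [2] (0,0) acc=0 (h:0 v:0)

dataflow = WS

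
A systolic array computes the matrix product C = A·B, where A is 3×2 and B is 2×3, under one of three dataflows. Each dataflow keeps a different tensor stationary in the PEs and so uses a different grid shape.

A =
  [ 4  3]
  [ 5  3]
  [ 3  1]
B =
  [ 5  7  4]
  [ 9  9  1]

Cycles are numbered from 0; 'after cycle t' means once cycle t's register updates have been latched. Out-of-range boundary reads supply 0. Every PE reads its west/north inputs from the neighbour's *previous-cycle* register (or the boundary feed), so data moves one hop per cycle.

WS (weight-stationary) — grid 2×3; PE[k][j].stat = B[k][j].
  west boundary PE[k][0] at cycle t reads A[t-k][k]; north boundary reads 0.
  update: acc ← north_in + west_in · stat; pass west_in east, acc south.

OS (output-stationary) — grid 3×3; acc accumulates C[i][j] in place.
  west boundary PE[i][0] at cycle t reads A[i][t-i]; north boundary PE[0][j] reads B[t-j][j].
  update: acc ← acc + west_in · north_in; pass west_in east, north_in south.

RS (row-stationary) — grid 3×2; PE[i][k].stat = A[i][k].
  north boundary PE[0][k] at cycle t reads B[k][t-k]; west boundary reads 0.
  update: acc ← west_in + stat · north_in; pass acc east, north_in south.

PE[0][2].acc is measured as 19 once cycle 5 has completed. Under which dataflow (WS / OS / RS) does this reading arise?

— WS: 2×3; PE[0][2] trace:
  step 0 · PE0,2: acc=0; fwd→0 fwd↓0
  step 1 · PE0,2: acc=0; fwd→0 fwd↓0
  step 2 · PE0,2: acc=16; fwd→4 fwd↓16
  step 3 · PE0,2: acc=20; fwd→5 fwd↓20
  step 4 · PE0,2: acc=12; fwd→3 fwd↓12
  step 5 · PE0,2: acc=0; fwd→0 fwd↓0
— OS: 3×3; PE[0][2] trace:
  step 0 · PE0,2: acc=0; fwd→0 fwd↓0
  step 1 · PE0,2: acc=0; fwd→0 fwd↓0
  step 2 · PE0,2: acc=16; fwd→4 fwd↓4
  step 3 · PE0,2: acc=19; fwd→3 fwd↓1
  step 4 · PE0,2: acc=19; fwd→0 fwd↓0
  step 5 · PE0,2: acc=19; fwd→0 fwd↓0
— RS: 3×2 array has no PE[0][2].

dataflow = OS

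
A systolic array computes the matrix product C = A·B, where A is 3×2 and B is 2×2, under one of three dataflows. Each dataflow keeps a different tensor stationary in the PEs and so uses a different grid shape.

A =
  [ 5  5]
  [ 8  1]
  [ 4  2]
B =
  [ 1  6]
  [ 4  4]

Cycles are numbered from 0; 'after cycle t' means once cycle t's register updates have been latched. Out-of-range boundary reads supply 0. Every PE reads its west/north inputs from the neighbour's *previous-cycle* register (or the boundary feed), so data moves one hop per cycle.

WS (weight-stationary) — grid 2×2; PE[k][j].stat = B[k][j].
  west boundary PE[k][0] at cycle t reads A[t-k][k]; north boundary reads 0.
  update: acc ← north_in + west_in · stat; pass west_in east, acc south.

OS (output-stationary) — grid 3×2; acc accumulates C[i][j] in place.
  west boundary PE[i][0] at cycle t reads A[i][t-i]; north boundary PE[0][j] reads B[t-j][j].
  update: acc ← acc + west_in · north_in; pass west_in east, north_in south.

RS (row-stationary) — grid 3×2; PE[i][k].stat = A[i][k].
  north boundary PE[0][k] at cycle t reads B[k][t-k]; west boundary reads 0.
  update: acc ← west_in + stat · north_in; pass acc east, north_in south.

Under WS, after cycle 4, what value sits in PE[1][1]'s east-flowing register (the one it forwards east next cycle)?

WS (2×2). Following PE[1][1] plus its west/north inputs:
  after 0 — PE[0][1] acc=0, pass-E 0, pass-S 0
  after 0 — PE[1][0] acc=0, pass-E 0, pass-S 0
  after 0 — PE[1][1] acc=0, pass-E 0, pass-S 0
  after 1 — PE[0][1] acc=30, pass-E 5, pass-S 30
  after 1 — PE[1][0] acc=25, pass-E 5, pass-S 25
  after 1 — PE[1][1] acc=0, pass-E 0, pass-S 0
  after 2 — PE[0][1] acc=48, pass-E 8, pass-S 48
  after 2 — PE[1][0] acc=12, pass-E 1, pass-S 12
  after 2 — PE[1][1] acc=50, pass-E 5, pass-S 50
  after 3 — PE[0][1] acc=24, pass-E 4, pass-S 24
  after 3 — PE[1][0] acc=12, pass-E 2, pass-S 12
  after 3 — PE[1][1] acc=52, pass-E 1, pass-S 52
  after 4 — PE[0][1] acc=0, pass-E 0, pass-S 0
  after 4 — PE[1][0] acc=0, pass-E 0, pass-S 0
  after 4 — PE[1][1] acc=32, pass-E 2, pass-S 32

register = 2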